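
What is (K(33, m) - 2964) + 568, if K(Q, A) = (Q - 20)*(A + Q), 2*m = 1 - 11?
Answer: -2032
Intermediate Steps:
m = -5 (m = (1 - 11)/2 = (½)*(-10) = -5)
K(Q, A) = (-20 + Q)*(A + Q)
(K(33, m) - 2964) + 568 = ((33² - 20*(-5) - 20*33 - 5*33) - 2964) + 568 = ((1089 + 100 - 660 - 165) - 2964) + 568 = (364 - 2964) + 568 = -2600 + 568 = -2032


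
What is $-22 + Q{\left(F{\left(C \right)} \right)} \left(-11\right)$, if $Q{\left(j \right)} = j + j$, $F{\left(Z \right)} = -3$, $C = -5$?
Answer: $44$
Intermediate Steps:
$Q{\left(j \right)} = 2 j$
$-22 + Q{\left(F{\left(C \right)} \right)} \left(-11\right) = -22 + 2 \left(-3\right) \left(-11\right) = -22 - -66 = -22 + 66 = 44$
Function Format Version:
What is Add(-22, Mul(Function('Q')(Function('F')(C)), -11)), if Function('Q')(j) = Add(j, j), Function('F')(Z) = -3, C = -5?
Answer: 44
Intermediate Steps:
Function('Q')(j) = Mul(2, j)
Add(-22, Mul(Function('Q')(Function('F')(C)), -11)) = Add(-22, Mul(Mul(2, -3), -11)) = Add(-22, Mul(-6, -11)) = Add(-22, 66) = 44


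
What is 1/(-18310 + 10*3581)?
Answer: 1/17500 ≈ 5.7143e-5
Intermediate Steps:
1/(-18310 + 10*3581) = 1/(-18310 + 35810) = 1/17500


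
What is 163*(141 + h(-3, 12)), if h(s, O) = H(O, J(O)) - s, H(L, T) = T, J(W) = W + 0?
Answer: 25428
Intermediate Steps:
J(W) = W
h(s, O) = O - s
163*(141 + h(-3, 12)) = 163*(141 + (12 - 1*(-3))) = 163*(141 + (12 + 3)) = 163*(141 + 15) = 163*156 = 25428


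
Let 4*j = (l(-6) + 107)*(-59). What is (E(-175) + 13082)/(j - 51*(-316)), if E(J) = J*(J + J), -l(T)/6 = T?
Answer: 297328/56027 ≈ 5.3069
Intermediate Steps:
l(T) = -6*T
E(J) = 2*J² (E(J) = J*(2*J) = 2*J²)
j = -8437/4 (j = ((-6*(-6) + 107)*(-59))/4 = ((36 + 107)*(-59))/4 = (143*(-59))/4 = (¼)*(-8437) = -8437/4 ≈ -2109.3)
(E(-175) + 13082)/(j - 51*(-316)) = (2*(-175)² + 13082)/(-8437/4 - 51*(-316)) = (2*30625 + 13082)/(-8437/4 + 16116) = (61250 + 13082)/(56027/4) = 74332*(4/56027) = 297328/56027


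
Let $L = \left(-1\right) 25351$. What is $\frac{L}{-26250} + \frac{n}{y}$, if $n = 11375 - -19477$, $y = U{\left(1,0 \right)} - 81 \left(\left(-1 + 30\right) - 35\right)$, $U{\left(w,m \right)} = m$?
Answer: $\frac{15225659}{236250} \approx 64.447$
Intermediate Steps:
$L = -25351$
$y = 486$ ($y = 0 - 81 \left(\left(-1 + 30\right) - 35\right) = 0 - 81 \left(29 - 35\right) = 0 - -486 = 0 + 486 = 486$)
$n = 30852$ ($n = 11375 + 19477 = 30852$)
$\frac{L}{-26250} + \frac{n}{y} = - \frac{25351}{-26250} + \frac{30852}{486} = \left(-25351\right) \left(- \frac{1}{26250}\right) + 30852 \cdot \frac{1}{486} = \frac{25351}{26250} + \frac{1714}{27} = \frac{15225659}{236250}$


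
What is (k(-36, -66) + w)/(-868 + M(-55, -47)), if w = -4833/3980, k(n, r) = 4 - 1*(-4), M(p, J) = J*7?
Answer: -27007/4764060 ≈ -0.0056689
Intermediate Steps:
M(p, J) = 7*J
k(n, r) = 8 (k(n, r) = 4 + 4 = 8)
w = -4833/3980 (w = -4833*1/3980 = -4833/3980 ≈ -1.2143)
(k(-36, -66) + w)/(-868 + M(-55, -47)) = (8 - 4833/3980)/(-868 + 7*(-47)) = 27007/(3980*(-868 - 329)) = (27007/3980)/(-1197) = (27007/3980)*(-1/1197) = -27007/4764060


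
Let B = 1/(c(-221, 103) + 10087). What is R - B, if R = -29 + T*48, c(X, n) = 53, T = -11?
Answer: -5647981/10140 ≈ -557.00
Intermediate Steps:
R = -557 (R = -29 - 11*48 = -29 - 528 = -557)
B = 1/10140 (B = 1/(53 + 10087) = 1/10140 ≈ 9.8619e-5)
R - B = -557 - 1*1/10140 = -557 - 1/10140 = -5647981/10140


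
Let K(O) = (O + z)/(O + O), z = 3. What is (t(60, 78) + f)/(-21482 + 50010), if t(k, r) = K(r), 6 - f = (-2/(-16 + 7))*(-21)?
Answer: 1745/4450368 ≈ 0.00039210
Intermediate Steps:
K(O) = (3 + O)/(2*O) (K(O) = (O + 3)/(O + O) = (3 + O)/((2*O)) = (3 + O)*(1/(2*O)) = (3 + O)/(2*O))
f = 32/3 (f = 6 - -2/(-16 + 7)*(-21) = 6 - -2/(-9)*(-21) = 6 - (-⅑*(-2))*(-21) = 6 - 2*(-21)/9 = 6 - 1*(-14/3) = 6 + 14/3 = 32/3 ≈ 10.667)
t(k, r) = (3 + r)/(2*r)
(t(60, 78) + f)/(-21482 + 50010) = ((½)*(3 + 78)/78 + 32/3)/(-21482 + 50010) = ((½)*(1/78)*81 + 32/3)/28528 = (27/52 + 32/3)*(1/28528) = (1745/156)*(1/28528) = 1745/4450368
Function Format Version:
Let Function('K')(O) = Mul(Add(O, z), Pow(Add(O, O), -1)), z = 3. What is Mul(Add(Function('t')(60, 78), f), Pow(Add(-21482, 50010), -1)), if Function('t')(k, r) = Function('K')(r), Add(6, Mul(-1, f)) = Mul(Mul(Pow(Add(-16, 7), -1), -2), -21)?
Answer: Rational(1745, 4450368) ≈ 0.00039210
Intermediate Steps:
Function('K')(O) = Mul(Rational(1, 2), Pow(O, -1), Add(3, O)) (Function('K')(O) = Mul(Add(O, 3), Pow(Add(O, O), -1)) = Mul(Add(3, O), Pow(Mul(2, O), -1)) = Mul(Add(3, O), Mul(Rational(1, 2), Pow(O, -1))) = Mul(Rational(1, 2), Pow(O, -1), Add(3, O)))
f = Rational(32, 3) (f = Add(6, Mul(-1, Mul(Mul(Pow(Add(-16, 7), -1), -2), -21))) = Add(6, Mul(-1, Mul(Mul(Pow(-9, -1), -2), -21))) = Add(6, Mul(-1, Mul(Mul(Rational(-1, 9), -2), -21))) = Add(6, Mul(-1, Mul(Rational(2, 9), -21))) = Add(6, Mul(-1, Rational(-14, 3))) = Add(6, Rational(14, 3)) = Rational(32, 3) ≈ 10.667)
Function('t')(k, r) = Mul(Rational(1, 2), Pow(r, -1), Add(3, r))
Mul(Add(Function('t')(60, 78), f), Pow(Add(-21482, 50010), -1)) = Mul(Add(Mul(Rational(1, 2), Pow(78, -1), Add(3, 78)), Rational(32, 3)), Pow(Add(-21482, 50010), -1)) = Mul(Add(Mul(Rational(1, 2), Rational(1, 78), 81), Rational(32, 3)), Pow(28528, -1)) = Mul(Add(Rational(27, 52), Rational(32, 3)), Rational(1, 28528)) = Mul(Rational(1745, 156), Rational(1, 28528)) = Rational(1745, 4450368)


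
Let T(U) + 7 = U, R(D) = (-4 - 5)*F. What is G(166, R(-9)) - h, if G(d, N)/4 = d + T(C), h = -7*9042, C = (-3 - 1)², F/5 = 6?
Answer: 63994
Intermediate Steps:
F = 30 (F = 5*6 = 30)
R(D) = -270 (R(D) = (-4 - 5)*30 = -9*30 = -270)
C = 16 (C = (-4)² = 16)
T(U) = -7 + U
h = -63294
G(d, N) = 36 + 4*d (G(d, N) = 4*(d + (-7 + 16)) = 4*(d + 9) = 4*(9 + d) = 36 + 4*d)
G(166, R(-9)) - h = (36 + 4*166) - 1*(-63294) = (36 + 664) + 63294 = 700 + 63294 = 63994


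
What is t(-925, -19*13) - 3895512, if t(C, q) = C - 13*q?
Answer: -3893226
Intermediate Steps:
t(-925, -19*13) - 3895512 = (-925 - (-247)*13) - 3895512 = (-925 - 13*(-247)) - 3895512 = (-925 + 3211) - 3895512 = 2286 - 3895512 = -3893226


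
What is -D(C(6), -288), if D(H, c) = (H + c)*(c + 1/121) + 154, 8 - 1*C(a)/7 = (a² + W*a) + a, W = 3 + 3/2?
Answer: -2266749/11 ≈ -2.0607e+5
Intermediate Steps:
W = 9/2 (W = 3 + 3*(½) = 3 + 3/2 = 9/2 ≈ 4.5000)
C(a) = 56 - 7*a² - 77*a/2 (C(a) = 56 - 7*((a² + 9*a/2) + a) = 56 - 7*(a² + 11*a/2) = 56 + (-7*a² - 77*a/2) = 56 - 7*a² - 77*a/2)
D(H, c) = 154 + (1/121 + c)*(H + c) (D(H, c) = (H + c)*(c + 1/121) + 154 = (H + c)*(1/121 + c) + 154 = (1/121 + c)*(H + c) + 154 = 154 + (1/121 + c)*(H + c))
-D(C(6), -288) = -(154 + (-288)² + (56 - 7*6² - 77/2*6)/121 + (1/121)*(-288) + (56 - 7*6² - 77/2*6)*(-288)) = -(154 + 82944 + (56 - 7*36 - 231)/121 - 288/121 + (56 - 7*36 - 231)*(-288)) = -(154 + 82944 + (56 - 252 - 231)/121 - 288/121 + (56 - 252 - 231)*(-288)) = -(154 + 82944 + (1/121)*(-427) - 288/121 - 427*(-288)) = -(154 + 82944 - 427/121 - 288/121 + 122976) = -1*2266749/11 = -2266749/11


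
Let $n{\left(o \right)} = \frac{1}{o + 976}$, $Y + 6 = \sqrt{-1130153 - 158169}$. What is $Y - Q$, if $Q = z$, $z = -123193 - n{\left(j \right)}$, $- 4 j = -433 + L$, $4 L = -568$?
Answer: $\frac{551754577}{4479} + i \sqrt{1288322} \approx 1.2319 \cdot 10^{5} + 1135.0 i$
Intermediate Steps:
$L = -142$ ($L = \frac{1}{4} \left(-568\right) = -142$)
$j = \frac{575}{4}$ ($j = - \frac{-433 - 142}{4} = \left(- \frac{1}{4}\right) \left(-575\right) = \frac{575}{4} \approx 143.75$)
$Y = -6 + i \sqrt{1288322}$ ($Y = -6 + \sqrt{-1130153 - 158169} = -6 + \sqrt{-1288322} = -6 + i \sqrt{1288322} \approx -6.0 + 1135.0 i$)
$n{\left(o \right)} = \frac{1}{976 + o}$
$z = - \frac{551781451}{4479}$ ($z = -123193 - \frac{1}{976 + \frac{575}{4}} = -123193 - \frac{1}{\frac{4479}{4}} = -123193 - \frac{4}{4479} = - \frac{551781451}{4479} \approx -1.2319 \cdot 10^{5}$)
$Q = - \frac{551781451}{4479} \approx -1.2319 \cdot 10^{5}$
$Y - Q = \left(-6 + i \sqrt{1288322}\right) - - \frac{551781451}{4479} = \left(-6 + i \sqrt{1288322}\right) + \frac{551781451}{4479} = \frac{551754577}{4479} + i \sqrt{1288322}$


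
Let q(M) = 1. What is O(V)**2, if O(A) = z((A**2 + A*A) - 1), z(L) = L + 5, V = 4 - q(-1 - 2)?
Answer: 484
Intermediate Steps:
V = 3 (V = 4 - 1*1 = 4 - 1 = 3)
z(L) = 5 + L
O(A) = 4 + 2*A**2 (O(A) = 5 + ((A**2 + A*A) - 1) = 5 + ((A**2 + A**2) - 1) = 5 + (2*A**2 - 1) = 5 + (-1 + 2*A**2) = 4 + 2*A**2)
O(V)**2 = (4 + 2*3**2)**2 = (4 + 2*9)**2 = (4 + 18)**2 = 22**2 = 484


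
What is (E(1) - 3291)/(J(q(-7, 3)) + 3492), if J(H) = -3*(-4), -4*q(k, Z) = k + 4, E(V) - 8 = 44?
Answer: -3239/3504 ≈ -0.92437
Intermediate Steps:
E(V) = 52 (E(V) = 8 + 44 = 52)
q(k, Z) = -1 - k/4 (q(k, Z) = -(k + 4)/4 = -(4 + k)/4 = -1 - k/4)
J(H) = 12
(E(1) - 3291)/(J(q(-7, 3)) + 3492) = (52 - 3291)/(12 + 3492) = -3239/3504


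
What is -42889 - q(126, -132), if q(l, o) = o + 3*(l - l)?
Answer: -42757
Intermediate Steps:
q(l, o) = o (q(l, o) = o + 3*0 = o + 0 = o)
-42889 - q(126, -132) = -42889 - 1*(-132) = -42889 + 132 = -42757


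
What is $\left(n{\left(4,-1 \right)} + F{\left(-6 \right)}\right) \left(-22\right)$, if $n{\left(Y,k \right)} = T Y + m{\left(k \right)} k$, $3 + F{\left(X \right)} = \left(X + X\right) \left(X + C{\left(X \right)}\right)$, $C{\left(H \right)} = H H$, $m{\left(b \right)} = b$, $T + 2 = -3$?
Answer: $8404$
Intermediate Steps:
$T = -5$ ($T = -2 - 3 = -5$)
$C{\left(H \right)} = H^{2}$
$F{\left(X \right)} = -3 + 2 X \left(X + X^{2}\right)$ ($F{\left(X \right)} = -3 + \left(X + X\right) \left(X + X^{2}\right) = -3 + 2 X \left(X + X^{2}\right)$)
$n{\left(Y,k \right)} = k^{2} - 5 Y$ ($n{\left(Y,k \right)} = - 5 Y + k k = - 5 Y + k^{2} = k^{2} - 5 Y$)
$\left(n{\left(4,-1 \right)} + F{\left(-6 \right)}\right) \left(-22\right) = \left(\left(\left(-1\right)^{2} - 20\right) + \left(-3 + 2 \left(-6\right)^{2} + 2 \left(-6\right)^{3}\right)\right) \left(-22\right) = \left(\left(1 - 20\right) + \left(-3 + 2 \cdot 36 + 2 \left(-216\right)\right)\right) \left(-22\right) = \left(-19 - 363\right) \left(-22\right) = \left(-382\right) \left(-22\right) = 8404$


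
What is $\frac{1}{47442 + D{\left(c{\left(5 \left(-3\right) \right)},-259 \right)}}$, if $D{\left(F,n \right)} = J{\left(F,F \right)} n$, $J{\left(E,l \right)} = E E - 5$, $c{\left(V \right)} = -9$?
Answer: $\frac{1}{27758} \approx 3.6026 \cdot 10^{-5}$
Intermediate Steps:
$J{\left(E,l \right)} = -5 + E^{2}$ ($J{\left(E,l \right)} = E^{2} - 5 = -5 + E^{2}$)
$D{\left(F,n \right)} = n \left(-5 + F^{2}\right)$ ($D{\left(F,n \right)} = \left(-5 + F^{2}\right) n = n \left(-5 + F^{2}\right)$)
$\frac{1}{47442 + D{\left(c{\left(5 \left(-3\right) \right)},-259 \right)}} = \frac{1}{47442 - 259 \left(-5 + \left(-9\right)^{2}\right)} = \frac{1}{47442 - 259 \left(-5 + 81\right)} = \frac{1}{47442 - 19684} = \frac{1}{27758}$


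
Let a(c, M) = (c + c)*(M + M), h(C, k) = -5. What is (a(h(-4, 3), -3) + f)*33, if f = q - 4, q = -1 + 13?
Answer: 2244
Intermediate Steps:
q = 12
f = 8 (f = 12 - 4 = 8)
a(c, M) = 4*M*c (a(c, M) = (2*c)*(2*M) = 4*M*c)
(a(h(-4, 3), -3) + f)*33 = (4*(-3)*(-5) + 8)*33 = (60 + 8)*33 = 68*33 = 2244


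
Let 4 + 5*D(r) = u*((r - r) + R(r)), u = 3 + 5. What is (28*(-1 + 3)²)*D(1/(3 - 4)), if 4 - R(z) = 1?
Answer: 448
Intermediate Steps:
R(z) = 3 (R(z) = 4 - 1*1 = 4 - 1 = 3)
u = 8
D(r) = 4 (D(r) = -⅘ + (8*((r - r) + 3))/5 = -⅘ + (8*(0 + 3))/5 = -⅘ + (8*3)/5 = -⅘ + (⅕)*24 = -⅘ + 24/5 = 4)
(28*(-1 + 3)²)*D(1/(3 - 4)) = (28*(-1 + 3)²)*4 = (28*2²)*4 = (28*4)*4 = 112*4 = 448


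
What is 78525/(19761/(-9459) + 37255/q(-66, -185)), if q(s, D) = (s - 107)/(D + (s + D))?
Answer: 42832953225/51213606989 ≈ 0.83636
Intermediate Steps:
q(s, D) = (-107 + s)/(s + 2*D) (q(s, D) = (-107 + s)/(D + (D + s)) = (-107 + s)/(s + 2*D))
78525/(19761/(-9459) + 37255/q(-66, -185)) = 78525/(19761/(-9459) + 37255/(((-107 - 66)/(-66 + 2*(-185))))) = 78525/(19761*(-1/9459) + 37255/((-173/(-66 - 370)))) = 78525/(-6587/3153 + 37255/((-173/(-436)))) = 78525/(-6587/3153 + 37255/((-1/436*(-173)))) = 78525/(-6587/3153 + 37255/(173/436)) = 78525/(-6587/3153 + 37255*(436/173)) = 78525/(-6587/3153 + 16243180/173) = 78525/(51213606989/545469) = 78525*(545469/51213606989) = 42832953225/51213606989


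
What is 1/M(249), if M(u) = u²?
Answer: 1/62001 ≈ 1.6129e-5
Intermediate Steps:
1/M(249) = 1/(249²) = 1/62001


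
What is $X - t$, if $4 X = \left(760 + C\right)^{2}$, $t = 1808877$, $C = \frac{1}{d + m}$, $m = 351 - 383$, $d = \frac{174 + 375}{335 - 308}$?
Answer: $- \frac{8156096891}{4900} \approx -1.6645 \cdot 10^{6}$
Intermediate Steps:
$d = \frac{61}{3}$ ($d = \frac{549}{27} = 549 \cdot \frac{1}{27} = \frac{61}{3} \approx 20.333$)
$m = -32$ ($m = 351 - 383 = -32$)
$C = - \frac{3}{35}$ ($C = \frac{1}{\frac{61}{3} - 32} = \frac{1}{- \frac{35}{3}} = - \frac{3}{35} \approx -0.085714$)
$X = \frac{707400409}{4900}$ ($X = \frac{\left(760 - \frac{3}{35}\right)^{2}}{4} = \frac{\left(\frac{26597}{35}\right)^{2}}{4} = \frac{1}{4} \cdot \frac{707400409}{1225} = \frac{707400409}{4900} \approx 1.4437 \cdot 10^{5}$)
$X - t = \frac{707400409}{4900} - 1808877 = - \frac{8156096891}{4900}$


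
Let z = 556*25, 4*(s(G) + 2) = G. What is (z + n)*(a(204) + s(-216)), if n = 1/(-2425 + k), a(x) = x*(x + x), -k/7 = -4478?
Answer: 33436910117576/28921 ≈ 1.1561e+9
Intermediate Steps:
k = 31346 (k = -7*(-4478) = 31346)
s(G) = -2 + G/4
a(x) = 2*x² (a(x) = x*(2*x) = 2*x²)
n = 1/28921 (n = 1/(-2425 + 31346) = 1/28921 ≈ 3.4577e-5)
z = 13900
(z + n)*(a(204) + s(-216)) = (13900 + 1/28921)*(2*204² + (-2 + (¼)*(-216))) = 402001901*(2*41616 + (-2 - 54))/28921 = 402001901*(83232 - 56)/28921 = (402001901/28921)*83176 = 33436910117576/28921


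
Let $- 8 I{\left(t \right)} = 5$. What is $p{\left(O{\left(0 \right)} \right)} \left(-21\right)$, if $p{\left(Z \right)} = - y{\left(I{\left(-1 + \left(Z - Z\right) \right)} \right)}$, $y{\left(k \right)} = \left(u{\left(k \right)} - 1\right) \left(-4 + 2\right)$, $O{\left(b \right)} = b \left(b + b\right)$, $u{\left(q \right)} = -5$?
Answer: $252$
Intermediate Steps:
$I{\left(t \right)} = - \frac{5}{8}$ ($I{\left(t \right)} = \left(- \frac{1}{8}\right) 5 = - \frac{5}{8}$)
$O{\left(b \right)} = 2 b^{2}$ ($O{\left(b \right)} = b 2 b = 2 b^{2}$)
$y{\left(k \right)} = 12$ ($y{\left(k \right)} = \left(-5 - 1\right) \left(-4 + 2\right) = \left(-6\right) \left(-2\right) = 12$)
$p{\left(Z \right)} = -12$ ($p{\left(Z \right)} = \left(-1\right) 12 = -12$)
$p{\left(O{\left(0 \right)} \right)} \left(-21\right) = \left(-12\right) \left(-21\right) = 252$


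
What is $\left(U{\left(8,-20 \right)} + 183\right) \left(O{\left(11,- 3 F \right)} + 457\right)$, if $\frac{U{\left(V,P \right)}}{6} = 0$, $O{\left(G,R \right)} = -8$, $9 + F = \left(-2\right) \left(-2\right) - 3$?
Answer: $82167$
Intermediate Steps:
$F = -8$ ($F = -9 - -1 = -9 + \left(4 - 3\right) = -9 + 1 = -8$)
$U{\left(V,P \right)} = 0$ ($U{\left(V,P \right)} = 6 \cdot 0 = 0$)
$\left(U{\left(8,-20 \right)} + 183\right) \left(O{\left(11,- 3 F \right)} + 457\right) = \left(0 + 183\right) \left(-8 + 457\right) = 183 \cdot 449 = 82167$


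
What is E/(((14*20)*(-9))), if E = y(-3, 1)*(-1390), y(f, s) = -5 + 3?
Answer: -139/126 ≈ -1.1032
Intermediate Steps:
y(f, s) = -2
E = 2780 (E = -2*(-1390) = 2780)
E/(((14*20)*(-9))) = 2780/(((14*20)*(-9))) = 2780/((280*(-9))) = 2780/(-2520) = 2780*(-1/2520) = -139/126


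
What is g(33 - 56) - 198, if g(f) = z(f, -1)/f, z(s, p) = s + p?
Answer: -4530/23 ≈ -196.96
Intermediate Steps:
z(s, p) = p + s
g(f) = (-1 + f)/f
g(33 - 56) - 198 = (-1 + (33 - 56))/(33 - 56) - 198 = (-1 - 23)/(-23) - 198 = -1/23*(-24) - 198 = 24/23 - 198 = -4530/23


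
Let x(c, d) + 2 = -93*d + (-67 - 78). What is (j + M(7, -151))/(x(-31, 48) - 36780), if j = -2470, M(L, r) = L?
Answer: 821/13797 ≈ 0.059506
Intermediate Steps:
x(c, d) = -147 - 93*d (x(c, d) = -2 + (-93*d + (-67 - 78)) = -2 + (-93*d - 145) = -2 + (-145 - 93*d) = -147 - 93*d)
(j + M(7, -151))/(x(-31, 48) - 36780) = (-2470 + 7)/((-147 - 93*48) - 36780) = -2463/((-147 - 4464) - 36780) = -2463/(-4611 - 36780) = -2463/(-41391) = -2463*(-1/41391) = 821/13797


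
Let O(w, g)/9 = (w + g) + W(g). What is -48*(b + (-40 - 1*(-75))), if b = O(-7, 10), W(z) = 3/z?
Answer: -15528/5 ≈ -3105.6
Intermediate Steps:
O(w, g) = 9*g + 9*w + 27/g (O(w, g) = 9*((w + g) + 3/g) = 9*((g + w) + 3/g) = 9*(g + w + 3/g) = 9*g + 9*w + 27/g)
b = 297/10 (b = 9*(3 + 10*(10 - 7))/10 = 9*(⅒)*(3 + 10*3) = 9*(⅒)*(3 + 30) = 9*(⅒)*33 = 297/10 ≈ 29.700)
-48*(b + (-40 - 1*(-75))) = -48*(297/10 + (-40 - 1*(-75))) = -48*(297/10 + (-40 + 75)) = -48*(297/10 + 35) = -48*647/10 = -15528/5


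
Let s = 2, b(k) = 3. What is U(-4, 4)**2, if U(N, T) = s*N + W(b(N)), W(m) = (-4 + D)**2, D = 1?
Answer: 1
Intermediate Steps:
W(m) = 9 (W(m) = (-4 + 1)**2 = (-3)**2 = 9)
U(N, T) = 9 + 2*N (U(N, T) = 2*N + 9 = 9 + 2*N)
U(-4, 4)**2 = (9 + 2*(-4))**2 = (9 - 8)**2 = 1**2 = 1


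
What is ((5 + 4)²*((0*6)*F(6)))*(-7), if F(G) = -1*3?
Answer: 0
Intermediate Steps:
F(G) = -3
((5 + 4)²*((0*6)*F(6)))*(-7) = ((5 + 4)²*((0*6)*(-3)))*(-7) = (9²*(0*(-3)))*(-7) = (81*0)*(-7) = 0*(-7) = 0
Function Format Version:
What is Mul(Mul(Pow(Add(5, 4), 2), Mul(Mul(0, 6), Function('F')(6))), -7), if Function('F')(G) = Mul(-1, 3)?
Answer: 0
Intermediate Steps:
Function('F')(G) = -3
Mul(Mul(Pow(Add(5, 4), 2), Mul(Mul(0, 6), Function('F')(6))), -7) = Mul(Mul(Pow(Add(5, 4), 2), Mul(Mul(0, 6), -3)), -7) = Mul(Mul(Pow(9, 2), Mul(0, -3)), -7) = Mul(Mul(81, 0), -7) = Mul(0, -7) = 0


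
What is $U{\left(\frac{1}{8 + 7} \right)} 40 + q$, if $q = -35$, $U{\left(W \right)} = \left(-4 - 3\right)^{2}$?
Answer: $1925$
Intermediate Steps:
$U{\left(W \right)} = 49$ ($U{\left(W \right)} = \left(-7\right)^{2} = 49$)
$U{\left(\frac{1}{8 + 7} \right)} 40 + q = 49 \cdot 40 - 35 = 1960 - 35 = 1925$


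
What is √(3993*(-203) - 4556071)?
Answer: 5*I*√214666 ≈ 2316.6*I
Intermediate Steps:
√(3993*(-203) - 4556071) = √(-810579 - 4556071) = √(-5366650) = 5*I*√214666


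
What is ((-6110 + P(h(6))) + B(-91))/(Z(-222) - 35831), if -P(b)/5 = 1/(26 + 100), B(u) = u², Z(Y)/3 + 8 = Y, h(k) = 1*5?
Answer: -273541/4601646 ≈ -0.059444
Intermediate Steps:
h(k) = 5
Z(Y) = -24 + 3*Y
P(b) = -5/126 (P(b) = -5/(26 + 100) = -5/126)
((-6110 + P(h(6))) + B(-91))/(Z(-222) - 35831) = ((-6110 - 5/126) + (-91)²)/((-24 + 3*(-222)) - 35831) = (-769865/126 + 8281)/((-24 - 666) - 35831) = 273541/(126*(-690 - 35831)) = (273541/126)/(-36521) = (273541/126)*(-1/36521) = -273541/4601646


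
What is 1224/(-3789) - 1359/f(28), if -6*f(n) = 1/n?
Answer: 96119216/421 ≈ 2.2831e+5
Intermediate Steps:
f(n) = -1/(6*n)
1224/(-3789) - 1359/f(28) = 1224/(-3789) - 1359/((-⅙/28)) = 1224*(-1/3789) - 1359/((-⅙*1/28)) = -136/421 - 1359/(-1/168) = -136/421 - 1359*(-168) = -136/421 + 228312 = 96119216/421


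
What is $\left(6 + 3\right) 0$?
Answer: $0$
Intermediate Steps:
$\left(6 + 3\right) 0 = 9 \cdot 0 = 0$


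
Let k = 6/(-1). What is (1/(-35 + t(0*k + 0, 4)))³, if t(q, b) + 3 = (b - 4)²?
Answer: -1/54872 ≈ -1.8224e-5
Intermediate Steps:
k = -6 (k = 6*(-1) = -6)
t(q, b) = -3 + (-4 + b)² (t(q, b) = -3 + (b - 4)² = -3 + (-4 + b)²)
(1/(-35 + t(0*k + 0, 4)))³ = (1/(-35 + (-3 + (-4 + 4)²)))³ = (1/(-35 + (-3 + 0²)))³ = (1/(-35 + (-3 + 0)))³ = (1/(-35 - 3))³ = (1/(-38))³ = (-1/38)³ = -1/54872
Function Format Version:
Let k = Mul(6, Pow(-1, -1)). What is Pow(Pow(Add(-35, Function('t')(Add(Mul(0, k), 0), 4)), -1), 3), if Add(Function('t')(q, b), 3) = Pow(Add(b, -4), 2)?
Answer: Rational(-1, 54872) ≈ -1.8224e-5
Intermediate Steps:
k = -6 (k = Mul(6, -1) = -6)
Function('t')(q, b) = Add(-3, Pow(Add(-4, b), 2)) (Function('t')(q, b) = Add(-3, Pow(Add(b, -4), 2)) = Add(-3, Pow(Add(-4, b), 2)))
Pow(Pow(Add(-35, Function('t')(Add(Mul(0, k), 0), 4)), -1), 3) = Pow(Pow(Add(-35, Add(-3, Pow(Add(-4, 4), 2))), -1), 3) = Pow(Pow(Add(-35, Add(-3, Pow(0, 2))), -1), 3) = Pow(Pow(Add(-35, Add(-3, 0)), -1), 3) = Pow(Pow(Add(-35, -3), -1), 3) = Pow(Pow(-38, -1), 3) = Pow(Rational(-1, 38), 3) = Rational(-1, 54872)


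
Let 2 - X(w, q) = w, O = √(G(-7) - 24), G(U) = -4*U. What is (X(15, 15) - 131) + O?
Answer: -142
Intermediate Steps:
O = 2 (O = √(-4*(-7) - 24) = √(28 - 24) = √4 = 2)
X(w, q) = 2 - w
(X(15, 15) - 131) + O = ((2 - 1*15) - 131) + 2 = ((2 - 15) - 131) + 2 = (-13 - 131) + 2 = -144 + 2 = -142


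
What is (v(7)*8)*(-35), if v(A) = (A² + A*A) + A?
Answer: -29400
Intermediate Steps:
v(A) = A + 2*A² (v(A) = (A² + A²) + A = 2*A² + A = A + 2*A²)
(v(7)*8)*(-35) = ((7*(1 + 2*7))*8)*(-35) = ((7*(1 + 14))*8)*(-35) = ((7*15)*8)*(-35) = (105*8)*(-35) = 840*(-35) = -29400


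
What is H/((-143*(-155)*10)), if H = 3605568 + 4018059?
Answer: 693057/20150 ≈ 34.395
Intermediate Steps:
H = 7623627
H/((-143*(-155)*10)) = 7623627/((-143*(-155)*10)) = 7623627/((22165*10)) = 7623627/221650 = 7623627*(1/221650) = 693057/20150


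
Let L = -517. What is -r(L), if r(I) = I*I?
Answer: -267289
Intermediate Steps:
r(I) = I²
-r(L) = -1*(-517)² = -1*267289 = -267289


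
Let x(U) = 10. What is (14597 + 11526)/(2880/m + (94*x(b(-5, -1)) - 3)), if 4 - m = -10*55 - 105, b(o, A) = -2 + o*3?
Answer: 17215057/620363 ≈ 27.750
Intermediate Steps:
b(o, A) = -2 + 3*o
m = 659 (m = 4 - (-10*55 - 105) = 4 - (-550 - 105) = 4 - 1*(-655) = 4 + 655 = 659)
(14597 + 11526)/(2880/m + (94*x(b(-5, -1)) - 3)) = (14597 + 11526)/(2880/659 + (94*10 - 3)) = 26123/(2880*(1/659) + (940 - 3)) = 26123/(2880/659 + 937) = 26123/(620363/659) = 26123*(659/620363) = 17215057/620363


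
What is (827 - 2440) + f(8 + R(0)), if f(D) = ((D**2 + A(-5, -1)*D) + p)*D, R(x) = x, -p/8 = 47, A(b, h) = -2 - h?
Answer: -4173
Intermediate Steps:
p = -376 (p = -8*47 = -376)
f(D) = D*(-376 + D**2 - D) (f(D) = ((D**2 + (-2 - 1*(-1))*D) - 376)*D = ((D**2 + (-2 + 1)*D) - 376)*D = ((D**2 - D) - 376)*D = (-376 + D**2 - D)*D = D*(-376 + D**2 - D))
(827 - 2440) + f(8 + R(0)) = (827 - 2440) + (8 + 0)*(-376 + (8 + 0)**2 - (8 + 0)) = -1613 + 8*(-376 + 8**2 - 1*8) = -1613 + 8*(-376 + 64 - 8) = -1613 + 8*(-320) = -1613 - 2560 = -4173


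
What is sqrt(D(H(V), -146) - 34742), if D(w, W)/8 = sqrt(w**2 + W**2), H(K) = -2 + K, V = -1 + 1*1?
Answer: sqrt(-34742 + 16*sqrt(5330)) ≈ 183.23*I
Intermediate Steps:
V = 0 (V = -1 + 1 = 0)
D(w, W) = 8*sqrt(W**2 + w**2) (D(w, W) = 8*sqrt(w**2 + W**2) = 8*sqrt(W**2 + w**2))
sqrt(D(H(V), -146) - 34742) = sqrt(8*sqrt((-146)**2 + (-2 + 0)**2) - 34742) = sqrt(8*sqrt(21316 + (-2)**2) - 34742) = sqrt(8*sqrt(21316 + 4) - 34742) = sqrt(8*sqrt(21320) - 34742) = sqrt(8*(2*sqrt(5330)) - 34742) = sqrt(16*sqrt(5330) - 34742) = sqrt(-34742 + 16*sqrt(5330))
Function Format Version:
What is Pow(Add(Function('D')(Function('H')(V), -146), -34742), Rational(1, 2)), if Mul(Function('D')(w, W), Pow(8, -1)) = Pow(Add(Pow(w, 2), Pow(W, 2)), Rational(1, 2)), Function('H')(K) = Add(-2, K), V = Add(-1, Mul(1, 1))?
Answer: Pow(Add(-34742, Mul(16, Pow(5330, Rational(1, 2)))), Rational(1, 2)) ≈ Mul(183.23, I)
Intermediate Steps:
V = 0 (V = Add(-1, 1) = 0)
Function('D')(w, W) = Mul(8, Pow(Add(Pow(W, 2), Pow(w, 2)), Rational(1, 2))) (Function('D')(w, W) = Mul(8, Pow(Add(Pow(w, 2), Pow(W, 2)), Rational(1, 2))) = Mul(8, Pow(Add(Pow(W, 2), Pow(w, 2)), Rational(1, 2))))
Pow(Add(Function('D')(Function('H')(V), -146), -34742), Rational(1, 2)) = Pow(Add(Mul(8, Pow(Add(Pow(-146, 2), Pow(Add(-2, 0), 2)), Rational(1, 2))), -34742), Rational(1, 2)) = Pow(Add(Mul(8, Pow(Add(21316, Pow(-2, 2)), Rational(1, 2))), -34742), Rational(1, 2)) = Pow(Add(Mul(8, Pow(Add(21316, 4), Rational(1, 2))), -34742), Rational(1, 2)) = Pow(Add(Mul(8, Pow(21320, Rational(1, 2))), -34742), Rational(1, 2)) = Pow(Add(Mul(8, Mul(2, Pow(5330, Rational(1, 2)))), -34742), Rational(1, 2)) = Pow(Add(Mul(16, Pow(5330, Rational(1, 2))), -34742), Rational(1, 2)) = Pow(Add(-34742, Mul(16, Pow(5330, Rational(1, 2)))), Rational(1, 2))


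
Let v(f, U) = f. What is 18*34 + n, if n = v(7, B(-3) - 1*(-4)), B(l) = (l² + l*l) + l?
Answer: 619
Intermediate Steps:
B(l) = l + 2*l² (B(l) = (l² + l²) + l = 2*l² + l = l + 2*l²)
n = 7
18*34 + n = 18*34 + 7 = 612 + 7 = 619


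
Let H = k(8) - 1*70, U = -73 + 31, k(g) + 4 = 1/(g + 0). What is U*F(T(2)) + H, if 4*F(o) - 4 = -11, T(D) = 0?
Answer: -3/8 ≈ -0.37500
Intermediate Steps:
F(o) = -7/4 (F(o) = 1 + (1/4)*(-11) = 1 - 11/4 = -7/4)
k(g) = -4 + 1/g (k(g) = -4 + 1/(g + 0) = -4 + 1/g)
U = -42
H = -591/8 (H = (-4 + 1/8) - 1*70 = (-4 + 1/8) - 70 = -31/8 - 70 = -591/8 ≈ -73.875)
U*F(T(2)) + H = -42*(-7/4) - 591/8 = 147/2 - 591/8 = -3/8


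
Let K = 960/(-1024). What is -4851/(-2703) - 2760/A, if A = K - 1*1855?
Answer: 17560995/5351039 ≈ 3.2818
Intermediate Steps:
K = -15/16 (K = 960*(-1/1024) = -15/16 ≈ -0.93750)
A = -29695/16 (A = -15/16 - 1*1855 = -15/16 - 1855 = -29695/16 ≈ -1855.9)
-4851/(-2703) - 2760/A = -4851/(-2703) - 2760/(-29695/16) = -4851*(-1/2703) - 2760*(-16/29695) = 1617/901 + 8832/5939 = 17560995/5351039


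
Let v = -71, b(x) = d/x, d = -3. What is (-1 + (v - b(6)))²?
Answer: 20449/4 ≈ 5112.3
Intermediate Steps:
b(x) = -3/x
(-1 + (v - b(6)))² = (-1 + (-71 - (-3)/6))² = (-1 + (-71 - 1*(-½)))² = (-1 + (-71 + ½))² = (-1 - 141/2)² = (-143/2)² = 20449/4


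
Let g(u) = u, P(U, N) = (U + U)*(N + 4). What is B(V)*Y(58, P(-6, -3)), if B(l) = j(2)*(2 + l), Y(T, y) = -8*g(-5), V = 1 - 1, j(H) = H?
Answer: 160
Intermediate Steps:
P(U, N) = 2*U*(4 + N) (P(U, N) = (2*U)*(4 + N) = 2*U*(4 + N))
V = 0
Y(T, y) = 40 (Y(T, y) = -8*(-5) = 40)
B(l) = 4 + 2*l (B(l) = 2*(2 + l) = 4 + 2*l)
B(V)*Y(58, P(-6, -3)) = (4 + 2*0)*40 = (4 + 0)*40 = 4*40 = 160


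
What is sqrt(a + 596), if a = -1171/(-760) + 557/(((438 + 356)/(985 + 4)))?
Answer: sqrt(29389168376210)/150860 ≈ 35.935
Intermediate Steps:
a = 209796627/301720 (a = -1171*(-1/760) + 557/((794/989)) = 1171/760 + 557/((794*(1/989))) = 1171/760 + 557/(794/989) = 1171/760 + 557*(989/794) = 1171/760 + 550873/794 = 209796627/301720 ≈ 695.34)
sqrt(a + 596) = sqrt(209796627/301720 + 596) = sqrt(389621747/301720) = sqrt(29389168376210)/150860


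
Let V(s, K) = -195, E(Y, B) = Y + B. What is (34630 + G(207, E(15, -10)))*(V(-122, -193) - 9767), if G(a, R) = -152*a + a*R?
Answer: -41850362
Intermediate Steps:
E(Y, B) = B + Y
G(a, R) = -152*a + R*a
(34630 + G(207, E(15, -10)))*(V(-122, -193) - 9767) = (34630 + 207*(-152 + (-10 + 15)))*(-195 - 9767) = (34630 + 207*(-152 + 5))*(-9962) = (34630 + 207*(-147))*(-9962) = (34630 - 30429)*(-9962) = 4201*(-9962) = -41850362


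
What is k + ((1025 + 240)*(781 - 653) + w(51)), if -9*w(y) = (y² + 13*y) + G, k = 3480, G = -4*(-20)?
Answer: 1485256/9 ≈ 1.6503e+5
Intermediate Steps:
G = 80
w(y) = -80/9 - 13*y/9 - y²/9 (w(y) = -((y² + 13*y) + 80)/9 = -(80 + y² + 13*y)/9 = -80/9 - 13*y/9 - y²/9)
k + ((1025 + 240)*(781 - 653) + w(51)) = 3480 + ((1025 + 240)*(781 - 653) + (-80/9 - 13/9*51 - ⅑*51²)) = 3480 + (1265*128 + (-80/9 - 221/3 - ⅑*2601)) = 3480 + (161920 + (-80/9 - 221/3 - 289)) = 3480 + (161920 - 3344/9) = 3480 + 1453936/9 = 1485256/9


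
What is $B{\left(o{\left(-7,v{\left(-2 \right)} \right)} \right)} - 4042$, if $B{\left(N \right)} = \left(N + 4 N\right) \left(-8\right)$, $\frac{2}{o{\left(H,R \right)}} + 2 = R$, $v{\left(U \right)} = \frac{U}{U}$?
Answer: $-3962$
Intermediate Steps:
$v{\left(U \right)} = 1$
$o{\left(H,R \right)} = \frac{2}{-2 + R}$
$B{\left(N \right)} = - 40 N$ ($B{\left(N \right)} = 5 N \left(-8\right) = - 40 N$)
$B{\left(o{\left(-7,v{\left(-2 \right)} \right)} \right)} - 4042 = - 40 \frac{2}{-2 + 1} - 4042 = - 40 \frac{2}{-1} - 4042 = - 40 \cdot 2 \left(-1\right) - 4042 = \left(-40\right) \left(-2\right) - 4042 = 80 - 4042 = -3962$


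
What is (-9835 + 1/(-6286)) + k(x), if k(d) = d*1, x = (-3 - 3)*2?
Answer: -61898243/6286 ≈ -9847.0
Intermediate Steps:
x = -12 (x = -6*2 = -12)
k(d) = d
(-9835 + 1/(-6286)) + k(x) = (-9835 + 1/(-6286)) - 12 = (-9835 - 1/6286) - 12 = -61822811/6286 - 12 = -61898243/6286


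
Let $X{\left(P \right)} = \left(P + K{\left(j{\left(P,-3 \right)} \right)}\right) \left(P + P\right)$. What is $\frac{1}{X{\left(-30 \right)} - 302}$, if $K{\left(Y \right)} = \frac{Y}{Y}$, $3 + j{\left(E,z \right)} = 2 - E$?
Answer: $\frac{1}{1438} \approx 0.00069541$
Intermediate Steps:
$j{\left(E,z \right)} = -1 - E$ ($j{\left(E,z \right)} = -3 - \left(-2 + E\right) = -1 - E$)
$K{\left(Y \right)} = 1$
$X{\left(P \right)} = 2 P \left(1 + P\right)$ ($X{\left(P \right)} = \left(P + 1\right) \left(P + P\right) = \left(1 + P\right) 2 P = 2 P \left(1 + P\right)$)
$\frac{1}{X{\left(-30 \right)} - 302} = \frac{1}{2 \left(-30\right) \left(1 - 30\right) - 302} = \frac{1}{2 \left(-30\right) \left(-29\right) - 302} = \frac{1}{1740 - 302} = \frac{1}{1438}$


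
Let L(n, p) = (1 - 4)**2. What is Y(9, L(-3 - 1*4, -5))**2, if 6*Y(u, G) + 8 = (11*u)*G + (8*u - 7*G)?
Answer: 198916/9 ≈ 22102.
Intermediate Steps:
L(n, p) = 9 (L(n, p) = (-3)**2 = 9)
Y(u, G) = -4/3 - 7*G/6 + 4*u/3 + 11*G*u/6 (Y(u, G) = -4/3 + ((11*u)*G + (8*u - 7*G))/6 = -4/3 + (11*G*u + (-7*G + 8*u))/6 = -4/3 + (-7*G + 8*u + 11*G*u)/6 = -4/3 + (-7*G/6 + 4*u/3 + 11*G*u/6) = -4/3 - 7*G/6 + 4*u/3 + 11*G*u/6)
Y(9, L(-3 - 1*4, -5))**2 = (-4/3 - 7/6*9 + (4/3)*9 + (11/6)*9*9)**2 = (-4/3 - 21/2 + 12 + 297/2)**2 = (446/3)**2 = 198916/9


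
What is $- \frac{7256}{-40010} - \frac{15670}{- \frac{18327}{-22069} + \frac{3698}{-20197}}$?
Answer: $- \frac{139724903582687154}{5772227836285} \approx -24206.0$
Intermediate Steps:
$- \frac{7256}{-40010} - \frac{15670}{- \frac{18327}{-22069} + \frac{3698}{-20197}} = \left(-7256\right) \left(- \frac{1}{40010}\right) - \frac{15670}{\left(-18327\right) \left(- \frac{1}{22069}\right) + 3698 \left(- \frac{1}{20197}\right)} = \frac{3628}{20005} - \frac{15670}{\frac{18327}{22069} - \frac{3698}{20197}} = \frac{3628}{20005} - \frac{15670}{\frac{288539257}{445727593}} = \frac{3628}{20005} - \frac{6984551382310}{288539257} = - \frac{139724903582687154}{5772227836285}$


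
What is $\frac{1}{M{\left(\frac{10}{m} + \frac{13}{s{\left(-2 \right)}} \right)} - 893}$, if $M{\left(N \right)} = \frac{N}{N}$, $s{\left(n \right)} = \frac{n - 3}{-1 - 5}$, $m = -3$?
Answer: $- \frac{1}{892} \approx -0.0011211$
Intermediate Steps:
$s{\left(n \right)} = \frac{1}{2} - \frac{n}{6}$ ($s{\left(n \right)} = \frac{-3 + n}{-6} = \left(-3 + n\right) \left(- \frac{1}{6}\right) = \frac{1}{2} - \frac{n}{6}$)
$M{\left(N \right)} = 1$
$\frac{1}{M{\left(\frac{10}{m} + \frac{13}{s{\left(-2 \right)}} \right)} - 893} = \frac{1}{1 - 893} = \frac{1}{-892} = - \frac{1}{892}$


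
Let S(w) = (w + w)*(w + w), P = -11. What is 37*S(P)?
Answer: 17908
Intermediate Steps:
S(w) = 4*w² (S(w) = (2*w)*(2*w) = 4*w²)
37*S(P) = 37*(4*(-11)²) = 37*(4*121) = 37*484 = 17908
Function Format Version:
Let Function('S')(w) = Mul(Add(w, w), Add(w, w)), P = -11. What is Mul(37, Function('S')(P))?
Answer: 17908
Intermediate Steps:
Function('S')(w) = Mul(4, Pow(w, 2)) (Function('S')(w) = Mul(Mul(2, w), Mul(2, w)) = Mul(4, Pow(w, 2)))
Mul(37, Function('S')(P)) = Mul(37, Mul(4, Pow(-11, 2))) = Mul(37, Mul(4, 121)) = Mul(37, 484) = 17908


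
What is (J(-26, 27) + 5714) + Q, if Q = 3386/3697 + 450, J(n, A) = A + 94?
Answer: 23239031/3697 ≈ 6285.9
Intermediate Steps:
J(n, A) = 94 + A
Q = 1667036/3697 (Q = 3386*(1/3697) + 450 = 3386/3697 + 450 = 1667036/3697 ≈ 450.92)
(J(-26, 27) + 5714) + Q = ((94 + 27) + 5714) + 1667036/3697 = (121 + 5714) + 1667036/3697 = 5835 + 1667036/3697 = 23239031/3697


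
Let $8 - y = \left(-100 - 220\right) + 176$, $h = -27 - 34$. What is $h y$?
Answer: $-9272$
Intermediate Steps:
$h = -61$ ($h = -27 - 34 = -61$)
$y = 152$ ($y = 8 - \left(\left(-100 - 220\right) + 176\right) = 8 - \left(-320 + 176\right) = 8 - -144 = 8 + 144 = 152$)
$h y = \left(-61\right) 152 = -9272$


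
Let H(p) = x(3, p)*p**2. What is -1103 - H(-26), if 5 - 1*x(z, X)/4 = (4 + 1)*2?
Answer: 12417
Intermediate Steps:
x(z, X) = -20 (x(z, X) = 20 - 4*(4 + 1)*2 = 20 - 20*2 = 20 - 4*10 = 20 - 40 = -20)
H(p) = -20*p**2
-1103 - H(-26) = -1103 - (-20)*(-26)**2 = -1103 - (-20)*676 = -1103 - 1*(-13520) = -1103 + 13520 = 12417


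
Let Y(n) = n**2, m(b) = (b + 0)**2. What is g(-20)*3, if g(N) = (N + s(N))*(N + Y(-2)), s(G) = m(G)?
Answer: -18240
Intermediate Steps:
m(b) = b**2
s(G) = G**2
g(N) = (4 + N)*(N + N**2) (g(N) = (N + N**2)*(N + (-2)**2) = (N + N**2)*(N + 4) = (N + N**2)*(4 + N) = (4 + N)*(N + N**2))
g(-20)*3 = -20*(4 + (-20)**2 + 5*(-20))*3 = -20*(4 + 400 - 100)*3 = -20*304*3 = -6080*3 = -18240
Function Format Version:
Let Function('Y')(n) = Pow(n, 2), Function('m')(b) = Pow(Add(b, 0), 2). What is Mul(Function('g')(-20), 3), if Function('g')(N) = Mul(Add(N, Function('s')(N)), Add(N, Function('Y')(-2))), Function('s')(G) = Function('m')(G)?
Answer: -18240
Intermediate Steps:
Function('m')(b) = Pow(b, 2)
Function('s')(G) = Pow(G, 2)
Function('g')(N) = Mul(Add(4, N), Add(N, Pow(N, 2))) (Function('g')(N) = Mul(Add(N, Pow(N, 2)), Add(N, Pow(-2, 2))) = Mul(Add(N, Pow(N, 2)), Add(N, 4)) = Mul(Add(N, Pow(N, 2)), Add(4, N)) = Mul(Add(4, N), Add(N, Pow(N, 2))))
Mul(Function('g')(-20), 3) = Mul(Mul(-20, Add(4, Pow(-20, 2), Mul(5, -20))), 3) = Mul(Mul(-20, Add(4, 400, -100)), 3) = Mul(Mul(-20, 304), 3) = Mul(-6080, 3) = -18240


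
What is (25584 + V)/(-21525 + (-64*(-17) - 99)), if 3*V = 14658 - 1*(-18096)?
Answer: -18251/10268 ≈ -1.7775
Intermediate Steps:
V = 10918 (V = (14658 - 1*(-18096))/3 = (14658 + 18096)/3 = (⅓)*32754 = 10918)
(25584 + V)/(-21525 + (-64*(-17) - 99)) = (25584 + 10918)/(-21525 + (-64*(-17) - 99)) = 36502/(-21525 + (1088 - 99)) = 36502/(-21525 + 989) = 36502/(-20536) = 36502*(-1/20536) = -18251/10268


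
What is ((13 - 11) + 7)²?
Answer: 81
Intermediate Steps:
((13 - 11) + 7)² = (2 + 7)² = 9² = 81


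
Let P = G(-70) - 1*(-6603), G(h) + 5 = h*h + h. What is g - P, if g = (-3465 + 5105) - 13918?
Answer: -23706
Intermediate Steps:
G(h) = -5 + h + h**2 (G(h) = -5 + (h*h + h) = -5 + (h**2 + h) = -5 + (h + h**2) = -5 + h + h**2)
P = 11428 (P = (-5 - 70 + (-70)**2) - 1*(-6603) = (-5 - 70 + 4900) + 6603 = 4825 + 6603 = 11428)
g = -12278 (g = 1640 - 13918 = -12278)
g - P = -12278 - 1*11428 = -12278 - 11428 = -23706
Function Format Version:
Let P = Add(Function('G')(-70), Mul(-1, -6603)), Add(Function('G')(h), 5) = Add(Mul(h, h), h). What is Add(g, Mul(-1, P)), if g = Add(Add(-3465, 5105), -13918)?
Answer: -23706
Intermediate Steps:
Function('G')(h) = Add(-5, h, Pow(h, 2)) (Function('G')(h) = Add(-5, Add(Mul(h, h), h)) = Add(-5, Add(Pow(h, 2), h)) = Add(-5, Add(h, Pow(h, 2))) = Add(-5, h, Pow(h, 2)))
P = 11428 (P = Add(Add(-5, -70, Pow(-70, 2)), Mul(-1, -6603)) = Add(Add(-5, -70, 4900), 6603) = Add(4825, 6603) = 11428)
g = -12278 (g = Add(1640, -13918) = -12278)
Add(g, Mul(-1, P)) = Add(-12278, Mul(-1, 11428)) = Add(-12278, -11428) = -23706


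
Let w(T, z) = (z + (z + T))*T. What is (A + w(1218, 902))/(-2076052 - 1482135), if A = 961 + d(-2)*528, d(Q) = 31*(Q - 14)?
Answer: -3419869/3558187 ≈ -0.96113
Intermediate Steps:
w(T, z) = T*(T + 2*z) (w(T, z) = (z + (T + z))*T = (T + 2*z)*T = T*(T + 2*z))
d(Q) = -434 + 31*Q (d(Q) = 31*(-14 + Q) = -434 + 31*Q)
A = -260927 (A = 961 + (-434 + 31*(-2))*528 = 961 + (-434 - 62)*528 = 961 - 496*528 = 961 - 261888 = -260927)
(A + w(1218, 902))/(-2076052 - 1482135) = (-260927 + 1218*(1218 + 2*902))/(-2076052 - 1482135) = (-260927 + 1218*(1218 + 1804))/(-3558187) = (-260927 + 1218*3022)*(-1/3558187) = (-260927 + 3680796)*(-1/3558187) = 3419869*(-1/3558187) = -3419869/3558187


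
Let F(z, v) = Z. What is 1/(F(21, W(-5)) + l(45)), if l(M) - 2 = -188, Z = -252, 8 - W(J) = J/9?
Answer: -1/438 ≈ -0.0022831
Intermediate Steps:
W(J) = 8 - J/9
F(z, v) = -252
l(M) = -186 (l(M) = 2 - 188 = -186)
1/(F(21, W(-5)) + l(45)) = 1/(-252 - 186) = 1/(-438) = -1/438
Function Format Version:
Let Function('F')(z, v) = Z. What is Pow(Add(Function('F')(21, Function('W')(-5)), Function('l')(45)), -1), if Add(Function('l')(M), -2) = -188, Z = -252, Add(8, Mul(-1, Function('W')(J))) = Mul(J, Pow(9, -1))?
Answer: Rational(-1, 438) ≈ -0.0022831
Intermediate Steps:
Function('W')(J) = Add(8, Mul(Rational(-1, 9), J)) (Function('W')(J) = Add(8, Mul(-1, Mul(J, Pow(9, -1)))) = Add(8, Mul(-1, Mul(J, Rational(1, 9)))) = Add(8, Mul(-1, Mul(Rational(1, 9), J))) = Add(8, Mul(Rational(-1, 9), J)))
Function('F')(z, v) = -252
Function('l')(M) = -186 (Function('l')(M) = Add(2, -188) = -186)
Pow(Add(Function('F')(21, Function('W')(-5)), Function('l')(45)), -1) = Pow(Add(-252, -186), -1) = Pow(-438, -1) = Rational(-1, 438)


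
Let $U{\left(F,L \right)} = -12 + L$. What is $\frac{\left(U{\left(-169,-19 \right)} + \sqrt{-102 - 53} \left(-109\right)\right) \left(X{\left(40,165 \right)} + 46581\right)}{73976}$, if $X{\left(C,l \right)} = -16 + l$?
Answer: $- \frac{724315}{36988} - \frac{2546785 i \sqrt{155}}{36988} \approx -19.582 - 857.23 i$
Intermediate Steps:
$\frac{\left(U{\left(-169,-19 \right)} + \sqrt{-102 - 53} \left(-109\right)\right) \left(X{\left(40,165 \right)} + 46581\right)}{73976} = \frac{\left(\left(-12 - 19\right) + \sqrt{-102 - 53} \left(-109\right)\right) \left(\left(-16 + 165\right) + 46581\right)}{73976} = \left(-31 + \sqrt{-155} \left(-109\right)\right) \left(149 + 46581\right) \frac{1}{73976} = \left(-31 + i \sqrt{155} \left(-109\right)\right) 46730 \cdot \frac{1}{73976} = \left(-31 - 109 i \sqrt{155}\right) 46730 \cdot \frac{1}{73976} = \left(-1448630 - 5093570 i \sqrt{155}\right) \frac{1}{73976} = - \frac{724315}{36988} - \frac{2546785 i \sqrt{155}}{36988}$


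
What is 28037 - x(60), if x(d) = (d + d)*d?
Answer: 20837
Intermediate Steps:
x(d) = 2*d² (x(d) = (2*d)*d = 2*d²)
28037 - x(60) = 28037 - 2*60² = 28037 - 2*3600 = 28037 - 1*7200 = 28037 - 7200 = 20837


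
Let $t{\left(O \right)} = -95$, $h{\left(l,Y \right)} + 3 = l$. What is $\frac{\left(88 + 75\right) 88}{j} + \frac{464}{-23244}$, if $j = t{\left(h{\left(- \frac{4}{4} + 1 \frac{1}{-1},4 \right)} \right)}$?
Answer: $- \frac{83364004}{552045} \approx -151.01$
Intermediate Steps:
$h{\left(l,Y \right)} = -3 + l$
$j = -95$
$\frac{\left(88 + 75\right) 88}{j} + \frac{464}{-23244} = \frac{\left(88 + 75\right) 88}{-95} + \frac{464}{-23244} = 163 \cdot 88 \left(- \frac{1}{95}\right) + 464 \left(- \frac{1}{23244}\right) = 14344 \left(- \frac{1}{95}\right) - \frac{116}{5811} = - \frac{14344}{95} - \frac{116}{5811} = - \frac{83364004}{552045}$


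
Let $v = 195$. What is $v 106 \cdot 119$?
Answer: $2459730$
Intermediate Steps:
$v 106 \cdot 119 = 195 \cdot 106 \cdot 119 = 20670 \cdot 119 = 2459730$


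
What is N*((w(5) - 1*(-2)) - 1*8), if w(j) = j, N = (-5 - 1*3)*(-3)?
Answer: -24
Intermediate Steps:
N = 24 (N = (-5 - 3)*(-3) = -8*(-3) = 24)
N*((w(5) - 1*(-2)) - 1*8) = 24*((5 - 1*(-2)) - 1*8) = 24*((5 + 2) - 8) = 24*(7 - 8) = 24*(-1) = -24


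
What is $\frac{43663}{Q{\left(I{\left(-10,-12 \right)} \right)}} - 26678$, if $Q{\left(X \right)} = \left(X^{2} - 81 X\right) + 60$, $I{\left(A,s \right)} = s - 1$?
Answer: $- \frac{34157533}{1282} \approx -26644.0$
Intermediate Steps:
$I{\left(A,s \right)} = -1 + s$
$Q{\left(X \right)} = 60 + X^{2} - 81 X$
$\frac{43663}{Q{\left(I{\left(-10,-12 \right)} \right)}} - 26678 = \frac{43663}{60 + \left(-1 - 12\right)^{2} - 81 \left(-1 - 12\right)} - 26678 = \frac{43663}{60 + \left(-13\right)^{2} - -1053} - 26678 = \frac{43663}{60 + 169 + 1053} - 26678 = \frac{43663}{1282} - 26678 = - \frac{34157533}{1282}$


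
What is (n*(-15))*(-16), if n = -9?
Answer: -2160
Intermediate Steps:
(n*(-15))*(-16) = -9*(-15)*(-16) = 135*(-16) = -2160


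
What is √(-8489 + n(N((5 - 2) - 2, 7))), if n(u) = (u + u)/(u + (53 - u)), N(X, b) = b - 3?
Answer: I*√23845177/53 ≈ 92.135*I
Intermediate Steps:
N(X, b) = -3 + b
n(u) = 2*u/53 (n(u) = (2*u)/53 = (2*u)*(1/53) = 2*u/53)
√(-8489 + n(N((5 - 2) - 2, 7))) = √(-8489 + 2*(-3 + 7)/53) = √(-8489 + (2/53)*4) = √(-8489 + 8/53) = √(-449909/53) = I*√23845177/53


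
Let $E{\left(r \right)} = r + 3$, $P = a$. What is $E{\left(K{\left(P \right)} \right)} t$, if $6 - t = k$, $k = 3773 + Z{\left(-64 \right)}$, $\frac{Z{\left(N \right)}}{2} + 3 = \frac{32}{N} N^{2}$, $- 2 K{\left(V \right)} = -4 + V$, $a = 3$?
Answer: $\frac{2345}{2} \approx 1172.5$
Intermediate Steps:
$P = 3$
$K{\left(V \right)} = 2 - \frac{V}{2}$ ($K{\left(V \right)} = - \frac{-4 + V}{2} = 2 - \frac{V}{2}$)
$Z{\left(N \right)} = -6 + 64 N$ ($Z{\left(N \right)} = -6 + 2 \frac{32}{N} N^{2} = -6 + 2 \cdot 32 N = -6 + 64 N$)
$E{\left(r \right)} = 3 + r$
$k = -329$ ($k = 3773 + \left(-6 + 64 \left(-64\right)\right) = 3773 - 4102 = -329$)
$t = 335$ ($t = 6 - -329 = 6 + 329 = 335$)
$E{\left(K{\left(P \right)} \right)} t = \left(3 + \left(2 - \frac{3}{2}\right)\right) 335 = \left(3 + \frac{1}{2}\right) 335 = \frac{7}{2} \cdot 335 = \frac{2345}{2}$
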